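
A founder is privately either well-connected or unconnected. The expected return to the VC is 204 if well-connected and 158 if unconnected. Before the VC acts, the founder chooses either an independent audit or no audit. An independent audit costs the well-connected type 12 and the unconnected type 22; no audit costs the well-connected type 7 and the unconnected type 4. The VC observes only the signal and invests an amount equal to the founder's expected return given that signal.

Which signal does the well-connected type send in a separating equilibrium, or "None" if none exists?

None

Try well-connected → audit, unconnected → no audit:
  If types separate, audit earns payment 204 and no audit earns 158.
  Well-connected: audit gives 204 − 12 = 192; no audit gives 158 − 7 = 151. No deviation. ✓
  Unconnected: no audit gives 158 − 4 = 154; audit gives 204 − 22 = 182. Would deviate. ✗
Try well-connected → no audit, unconnected → audit:
  If types separate, no audit earns payment 204 and audit earns 158.
  Well-connected: no audit gives 204 − 7 = 197; audit gives 158 − 12 = 146. No deviation. ✓
  Unconnected: audit gives 158 − 22 = 136; no audit gives 204 − 4 = 200. Would deviate. ✗
Neither assignment is incentive-compatible.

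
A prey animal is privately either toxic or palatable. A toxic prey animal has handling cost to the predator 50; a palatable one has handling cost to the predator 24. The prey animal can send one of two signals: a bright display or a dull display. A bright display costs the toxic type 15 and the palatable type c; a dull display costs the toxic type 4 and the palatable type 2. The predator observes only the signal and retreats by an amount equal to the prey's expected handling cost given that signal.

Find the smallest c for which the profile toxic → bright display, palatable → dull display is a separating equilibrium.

28

Under separation: bright display → toxic (pays 50); dull display → palatable (pays 24).
Toxic: 50 − 15 = 35 ≥ 24 − 4 = 20. Holds regardless of c. ✓
Palatable: 24 − 2 ≥ 50 − c, so c ≥ 50 − 22 = 28.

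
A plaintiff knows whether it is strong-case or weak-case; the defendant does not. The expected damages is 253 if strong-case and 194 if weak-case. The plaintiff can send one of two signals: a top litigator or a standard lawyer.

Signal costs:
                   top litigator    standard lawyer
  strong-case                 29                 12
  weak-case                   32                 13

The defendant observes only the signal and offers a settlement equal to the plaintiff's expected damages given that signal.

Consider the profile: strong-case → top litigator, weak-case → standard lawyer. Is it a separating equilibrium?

If types separate, top litigator earns payment 253 and standard lawyer earns 194.
Strong-case: top litigator gives 253 − 29 = 224; standard lawyer gives 194 − 12 = 182. No deviation. ✓
Weak-case: standard lawyer gives 194 − 13 = 181; top litigator gives 253 − 32 = 221. Would deviate. ✗

No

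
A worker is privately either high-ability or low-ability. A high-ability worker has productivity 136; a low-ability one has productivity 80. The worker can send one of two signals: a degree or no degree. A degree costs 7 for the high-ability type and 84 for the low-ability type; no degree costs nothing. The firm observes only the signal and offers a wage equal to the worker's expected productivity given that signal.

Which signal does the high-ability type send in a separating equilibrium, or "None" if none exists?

degree

Try high-ability → degree, low-ability → no degree:
  Under separation the firm infers type exactly: degree → high-ability (pays 136), no degree → low-ability (pays 80).
  High-ability: degree gives 136 − 7 = 129; no degree gives 80 − 0 = 80. No deviation. ✓
  Low-ability: no degree gives 80 − 0 = 80; degree gives 136 − 84 = 52. No deviation. ✓
Both hold — the high-ability type sends degree.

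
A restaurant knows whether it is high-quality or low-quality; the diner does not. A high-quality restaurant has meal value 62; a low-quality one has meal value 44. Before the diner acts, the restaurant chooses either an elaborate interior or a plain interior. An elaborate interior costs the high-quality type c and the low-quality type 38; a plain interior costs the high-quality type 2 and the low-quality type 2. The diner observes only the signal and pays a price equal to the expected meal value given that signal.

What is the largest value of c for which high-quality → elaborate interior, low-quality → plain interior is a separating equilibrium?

Under separation: elaborate interior → high-quality (pays 62); plain interior → low-quality (pays 44).
Low-quality: 44 − 2 = 42 ≥ 62 − 38 = 24. Holds regardless of c. ✓
High-quality: 62 − c ≥ 44 − 2, so c ≤ 62 − 42 = 20.

20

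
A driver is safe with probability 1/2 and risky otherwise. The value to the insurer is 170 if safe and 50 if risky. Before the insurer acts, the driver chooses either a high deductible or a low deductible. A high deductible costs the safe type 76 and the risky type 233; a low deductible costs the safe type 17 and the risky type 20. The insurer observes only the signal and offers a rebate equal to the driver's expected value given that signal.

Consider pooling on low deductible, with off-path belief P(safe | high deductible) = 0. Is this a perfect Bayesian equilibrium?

Yes

On the equilibrium path (low deductible) the insurer holds the prior 1/2 and pays 1/2·170 + 1/2·50 = 110. Off-path (high deductible) belief 0 gives 0·170 + 1·50 = 50.
Safe: low deductible gives 110 − 17 = 93; high deductible gives 50 − 76 = -26. Stays. ✓
Risky: low deductible gives 110 − 20 = 90; high deductible gives 50 − 233 = -183. Stays. ✓
Beliefs are Bayes-consistent on-path and both types best-respond.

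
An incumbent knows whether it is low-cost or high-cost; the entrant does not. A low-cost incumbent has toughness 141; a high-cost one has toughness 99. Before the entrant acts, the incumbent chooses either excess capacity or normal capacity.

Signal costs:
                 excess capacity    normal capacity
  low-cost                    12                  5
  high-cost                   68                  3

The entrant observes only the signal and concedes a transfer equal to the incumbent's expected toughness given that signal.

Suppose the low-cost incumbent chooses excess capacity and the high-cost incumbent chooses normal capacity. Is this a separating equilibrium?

Yes

If types separate, excess capacity earns payment 141 and normal capacity earns 99.
Low-cost: excess capacity gives 141 − 12 = 129; normal capacity gives 99 − 5 = 94. No deviation. ✓
High-cost: normal capacity gives 99 − 3 = 96; excess capacity gives 141 − 68 = 73. No deviation. ✓
Both incentive constraints hold.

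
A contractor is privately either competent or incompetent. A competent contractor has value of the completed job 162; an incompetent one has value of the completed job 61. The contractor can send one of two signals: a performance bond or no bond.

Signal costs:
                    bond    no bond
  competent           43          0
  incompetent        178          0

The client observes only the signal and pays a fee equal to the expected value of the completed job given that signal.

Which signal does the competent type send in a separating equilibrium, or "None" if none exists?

Try competent → bond, incompetent → no bond:
  If types separate, bond earns payment 162 and no bond earns 61.
  Competent: bond gives 162 − 43 = 119; no bond gives 61 − 0 = 61. No deviation. ✓
  Incompetent: no bond gives 61 − 0 = 61; bond gives 162 − 178 = -16. No deviation. ✓
Both hold — the competent type sends bond.

bond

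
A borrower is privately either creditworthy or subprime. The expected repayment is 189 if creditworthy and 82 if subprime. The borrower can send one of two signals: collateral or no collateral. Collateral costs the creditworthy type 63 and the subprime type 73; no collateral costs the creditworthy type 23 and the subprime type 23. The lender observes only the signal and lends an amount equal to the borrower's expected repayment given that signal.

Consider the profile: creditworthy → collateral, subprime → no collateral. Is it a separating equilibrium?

No

If types separate, collateral earns payment 189 and no collateral earns 82.
Creditworthy: collateral gives 189 − 63 = 126; no collateral gives 82 − 23 = 59. No deviation. ✓
Subprime: no collateral gives 82 − 23 = 59; collateral gives 189 − 73 = 116. Would deviate. ✗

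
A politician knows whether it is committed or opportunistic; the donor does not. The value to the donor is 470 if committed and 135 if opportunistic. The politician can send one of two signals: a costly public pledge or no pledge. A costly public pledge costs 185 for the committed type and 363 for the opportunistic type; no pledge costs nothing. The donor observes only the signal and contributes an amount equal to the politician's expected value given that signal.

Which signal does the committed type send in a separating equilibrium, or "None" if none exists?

Try committed → pledge, opportunistic → no pledge:
  If types separate, pledge earns payment 470 and no pledge earns 135.
  Committed: pledge gives 470 − 185 = 285; no pledge gives 135 − 0 = 135. No deviation. ✓
  Opportunistic: no pledge gives 135 − 0 = 135; pledge gives 470 − 363 = 107. No deviation. ✓
Both hold — the committed type sends pledge.

pledge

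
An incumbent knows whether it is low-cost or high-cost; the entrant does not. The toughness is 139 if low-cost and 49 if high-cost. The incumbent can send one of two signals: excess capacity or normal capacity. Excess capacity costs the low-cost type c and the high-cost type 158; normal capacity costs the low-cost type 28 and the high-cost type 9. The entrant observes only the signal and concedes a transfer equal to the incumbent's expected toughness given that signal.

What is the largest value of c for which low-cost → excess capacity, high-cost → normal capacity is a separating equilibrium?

Under separation: excess capacity → low-cost (pays 139); normal capacity → high-cost (pays 49).
High-cost: 49 − 9 = 40 ≥ 139 − 158 = -19. Holds regardless of c. ✓
Low-cost: 139 − c ≥ 49 − 28, so c ≤ 139 − 21 = 118.

118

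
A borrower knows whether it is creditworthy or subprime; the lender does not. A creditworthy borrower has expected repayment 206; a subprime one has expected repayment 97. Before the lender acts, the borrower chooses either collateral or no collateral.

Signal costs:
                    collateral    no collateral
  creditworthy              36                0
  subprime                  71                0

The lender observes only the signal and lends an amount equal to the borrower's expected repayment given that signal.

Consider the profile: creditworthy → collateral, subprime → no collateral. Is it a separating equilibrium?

No

If types separate, collateral earns payment 206 and no collateral earns 97.
Creditworthy: collateral gives 206 − 36 = 170; no collateral gives 97 − 0 = 97. No deviation. ✓
Subprime: no collateral gives 97 − 0 = 97; collateral gives 206 − 71 = 135. Would deviate. ✗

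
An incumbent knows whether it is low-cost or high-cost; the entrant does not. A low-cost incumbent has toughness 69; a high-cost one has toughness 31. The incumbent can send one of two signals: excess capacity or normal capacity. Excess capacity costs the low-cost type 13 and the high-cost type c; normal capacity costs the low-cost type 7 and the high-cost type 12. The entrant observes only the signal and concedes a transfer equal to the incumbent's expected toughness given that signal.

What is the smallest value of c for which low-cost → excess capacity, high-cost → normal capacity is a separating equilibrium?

Under separation: excess capacity → low-cost (pays 69); normal capacity → high-cost (pays 31).
Low-cost: 69 − 13 = 56 ≥ 31 − 7 = 24. Holds regardless of c. ✓
High-cost: 31 − 12 ≥ 69 − c, so c ≥ 69 − 19 = 50.

50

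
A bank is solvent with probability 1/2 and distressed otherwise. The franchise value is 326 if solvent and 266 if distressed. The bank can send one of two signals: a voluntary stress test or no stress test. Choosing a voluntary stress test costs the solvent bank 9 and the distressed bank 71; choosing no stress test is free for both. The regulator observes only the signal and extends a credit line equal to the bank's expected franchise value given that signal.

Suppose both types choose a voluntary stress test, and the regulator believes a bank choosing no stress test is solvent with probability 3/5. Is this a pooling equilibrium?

On the equilibrium path (stress test) the regulator holds the prior 1/2 and pays 1/2·326 + 1/2·266 = 296. Off-path (no stress test) belief 3/5 gives 3/5·326 + 2/5·266 = 302.
Solvent: stress test gives 296 − 9 = 287; no stress test gives 302 − 0 = 302. Deviates. ✗
Distressed: stress test gives 296 − 71 = 225; no stress test gives 302 − 0 = 302. Deviates. ✗

No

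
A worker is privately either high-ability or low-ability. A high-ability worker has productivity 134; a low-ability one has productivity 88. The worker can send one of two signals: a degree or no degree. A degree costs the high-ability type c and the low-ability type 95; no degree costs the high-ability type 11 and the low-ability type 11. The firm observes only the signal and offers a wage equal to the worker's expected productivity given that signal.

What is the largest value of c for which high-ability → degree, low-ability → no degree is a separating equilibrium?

57

Under separation: degree → high-ability (pays 134); no degree → low-ability (pays 88).
Low-ability: 88 − 11 = 77 ≥ 134 − 95 = 39. Holds regardless of c. ✓
High-ability: 134 − c ≥ 88 − 11, so c ≤ 134 − 77 = 57.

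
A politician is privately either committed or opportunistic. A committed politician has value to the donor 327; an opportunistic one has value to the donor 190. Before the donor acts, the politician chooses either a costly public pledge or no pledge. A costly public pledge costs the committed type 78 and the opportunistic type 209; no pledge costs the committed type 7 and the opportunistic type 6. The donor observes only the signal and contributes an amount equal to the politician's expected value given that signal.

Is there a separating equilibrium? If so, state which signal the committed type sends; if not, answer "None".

pledge

Try committed → pledge, opportunistic → no pledge:
  If types separate, pledge earns payment 327 and no pledge earns 190.
  Committed: pledge gives 327 − 78 = 249; no pledge gives 190 − 7 = 183. No deviation. ✓
  Opportunistic: no pledge gives 190 − 6 = 184; pledge gives 327 − 209 = 118. No deviation. ✓
Both hold — the committed type sends pledge.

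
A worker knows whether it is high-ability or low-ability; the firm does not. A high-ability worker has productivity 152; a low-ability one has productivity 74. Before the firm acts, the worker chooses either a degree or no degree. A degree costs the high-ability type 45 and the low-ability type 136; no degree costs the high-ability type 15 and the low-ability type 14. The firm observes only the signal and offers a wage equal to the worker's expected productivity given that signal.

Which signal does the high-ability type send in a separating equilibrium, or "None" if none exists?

degree

Try high-ability → degree, low-ability → no degree:
  Under separation the firm infers type exactly: degree → high-ability (pays 152), no degree → low-ability (pays 74).
  High-ability: degree gives 152 − 45 = 107; no degree gives 74 − 15 = 59. No deviation. ✓
  Low-ability: no degree gives 74 − 14 = 60; degree gives 152 − 136 = 16. No deviation. ✓
Both hold — the high-ability type sends degree.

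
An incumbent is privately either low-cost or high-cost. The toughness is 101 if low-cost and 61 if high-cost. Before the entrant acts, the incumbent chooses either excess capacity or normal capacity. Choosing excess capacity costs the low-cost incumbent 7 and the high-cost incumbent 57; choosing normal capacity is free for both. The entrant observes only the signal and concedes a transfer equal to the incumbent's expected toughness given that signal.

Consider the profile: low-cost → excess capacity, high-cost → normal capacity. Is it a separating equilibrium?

If types separate, excess capacity earns payment 101 and normal capacity earns 61.
Low-cost: excess capacity gives 101 − 7 = 94; normal capacity gives 61 − 0 = 61. No deviation. ✓
High-cost: normal capacity gives 61 − 0 = 61; excess capacity gives 101 − 57 = 44. No deviation. ✓
Both incentive constraints hold.

Yes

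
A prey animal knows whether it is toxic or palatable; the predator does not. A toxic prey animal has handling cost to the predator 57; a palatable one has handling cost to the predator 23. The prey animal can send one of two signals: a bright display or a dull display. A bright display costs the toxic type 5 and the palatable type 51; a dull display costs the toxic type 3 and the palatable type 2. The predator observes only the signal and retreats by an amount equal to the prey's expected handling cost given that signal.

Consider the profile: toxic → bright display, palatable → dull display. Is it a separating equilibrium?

If types separate, bright display earns payment 57 and dull display earns 23.
Toxic: bright display gives 57 − 5 = 52; dull display gives 23 − 3 = 20. No deviation. ✓
Palatable: dull display gives 23 − 2 = 21; bright display gives 57 − 51 = 6. No deviation. ✓
Neither type gains from mimicking the other.

Yes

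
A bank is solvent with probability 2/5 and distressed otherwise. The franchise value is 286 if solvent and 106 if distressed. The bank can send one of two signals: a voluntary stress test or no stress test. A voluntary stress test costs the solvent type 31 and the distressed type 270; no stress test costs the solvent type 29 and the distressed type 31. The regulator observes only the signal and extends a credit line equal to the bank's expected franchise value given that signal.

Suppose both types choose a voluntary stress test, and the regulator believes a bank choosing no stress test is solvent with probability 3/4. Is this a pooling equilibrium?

On the equilibrium path (stress test) the regulator holds the prior 2/5 and pays 2/5·286 + 3/5·106 = 178. Off-path (no stress test) belief 3/4 gives 3/4·286 + 1/4·106 = 241.
Solvent: stress test gives 178 − 31 = 147; no stress test gives 241 − 29 = 212. Deviates. ✗
Distressed: stress test gives 178 − 270 = -92; no stress test gives 241 − 31 = 210. Deviates. ✗

No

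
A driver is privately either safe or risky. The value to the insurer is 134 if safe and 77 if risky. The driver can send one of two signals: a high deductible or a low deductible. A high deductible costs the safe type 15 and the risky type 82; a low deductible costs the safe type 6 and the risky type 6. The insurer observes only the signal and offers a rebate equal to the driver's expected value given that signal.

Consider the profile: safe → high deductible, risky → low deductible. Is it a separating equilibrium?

Under separation the insurer infers type exactly: high deductible → safe (pays 134), low deductible → risky (pays 77).
Safe: high deductible gives 134 − 15 = 119; low deductible gives 77 − 6 = 71. No deviation. ✓
Risky: low deductible gives 77 − 6 = 71; high deductible gives 134 − 82 = 52. No deviation. ✓
Neither type gains from mimicking the other.

Yes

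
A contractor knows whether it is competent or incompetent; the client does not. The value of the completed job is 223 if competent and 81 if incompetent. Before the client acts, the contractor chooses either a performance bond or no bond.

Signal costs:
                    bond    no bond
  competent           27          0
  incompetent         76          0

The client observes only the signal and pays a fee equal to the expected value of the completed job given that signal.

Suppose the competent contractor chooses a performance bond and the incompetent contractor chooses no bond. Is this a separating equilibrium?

Under separation the client infers type exactly: bond → competent (pays 223), no bond → incompetent (pays 81).
Competent: bond gives 223 − 27 = 196; no bond gives 81 − 0 = 81. No deviation. ✓
Incompetent: no bond gives 81 − 0 = 81; bond gives 223 − 76 = 147. Would deviate. ✗

No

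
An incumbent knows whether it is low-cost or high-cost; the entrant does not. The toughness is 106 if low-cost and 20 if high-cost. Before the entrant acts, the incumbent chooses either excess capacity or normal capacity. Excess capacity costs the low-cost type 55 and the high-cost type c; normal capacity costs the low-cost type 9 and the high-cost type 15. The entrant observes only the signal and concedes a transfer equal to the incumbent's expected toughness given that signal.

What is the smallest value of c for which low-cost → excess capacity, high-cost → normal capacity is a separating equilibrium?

101

Under separation: excess capacity → low-cost (pays 106); normal capacity → high-cost (pays 20).
Low-cost: 106 − 55 = 51 ≥ 20 − 9 = 11. Holds regardless of c. ✓
High-cost: 20 − 15 ≥ 106 − c, so c ≥ 106 − 5 = 101.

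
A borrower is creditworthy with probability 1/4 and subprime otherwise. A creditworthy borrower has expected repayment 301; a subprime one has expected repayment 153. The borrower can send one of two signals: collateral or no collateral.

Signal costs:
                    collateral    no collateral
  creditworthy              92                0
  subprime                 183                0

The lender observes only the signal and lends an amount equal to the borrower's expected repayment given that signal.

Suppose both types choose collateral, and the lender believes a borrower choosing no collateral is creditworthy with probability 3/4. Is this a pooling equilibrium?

At the pooled signal (collateral) the lender holds the prior 1/4 and pays 1/4·301 + 3/4·153 = 190. Off-path (no collateral) belief 3/4 gives 3/4·301 + 1/4·153 = 264.
Creditworthy: collateral gives 190 − 92 = 98; no collateral gives 264 − 0 = 264. Deviates. ✗
Subprime: collateral gives 190 − 183 = 7; no collateral gives 264 − 0 = 264. Deviates. ✗

No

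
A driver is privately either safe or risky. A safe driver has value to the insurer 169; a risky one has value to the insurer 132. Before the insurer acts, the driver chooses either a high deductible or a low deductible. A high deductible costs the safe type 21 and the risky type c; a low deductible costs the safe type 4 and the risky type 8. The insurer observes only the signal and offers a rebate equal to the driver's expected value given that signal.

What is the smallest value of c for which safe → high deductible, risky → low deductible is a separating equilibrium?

45

Under separation: high deductible → safe (pays 169); low deductible → risky (pays 132).
Safe: 169 − 21 = 148 ≥ 132 − 4 = 128. Holds regardless of c. ✓
Risky: 132 − 8 ≥ 169 − c, so c ≥ 169 − 124 = 45.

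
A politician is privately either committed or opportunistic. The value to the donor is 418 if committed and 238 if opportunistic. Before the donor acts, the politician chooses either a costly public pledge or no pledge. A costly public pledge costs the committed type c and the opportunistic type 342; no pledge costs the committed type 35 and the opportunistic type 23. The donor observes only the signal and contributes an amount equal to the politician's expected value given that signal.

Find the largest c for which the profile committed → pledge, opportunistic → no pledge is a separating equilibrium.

215

Under separation: pledge → committed (pays 418); no pledge → opportunistic (pays 238).
Opportunistic: 238 − 23 = 215 ≥ 418 − 342 = 76. Holds regardless of c. ✓
Committed: 418 − c ≥ 238 − 35, so c ≤ 418 − 203 = 215.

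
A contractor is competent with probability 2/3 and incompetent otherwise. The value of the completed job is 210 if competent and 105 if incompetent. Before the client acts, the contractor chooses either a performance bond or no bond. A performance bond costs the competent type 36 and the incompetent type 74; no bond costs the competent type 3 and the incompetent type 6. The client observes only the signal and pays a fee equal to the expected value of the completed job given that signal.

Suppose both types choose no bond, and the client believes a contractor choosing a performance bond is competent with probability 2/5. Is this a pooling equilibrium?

On the equilibrium path (no bond) the client holds the prior 2/3 and pays 2/3·210 + 1/3·105 = 175. Off-path (bond) belief 2/5 gives 2/5·210 + 3/5·105 = 147.
Competent: no bond gives 175 − 3 = 172; bond gives 147 − 36 = 111. Stays. ✓
Incompetent: no bond gives 175 − 6 = 169; bond gives 147 − 74 = 73. Stays. ✓
Beliefs are Bayes-consistent on-path and both types best-respond.

Yes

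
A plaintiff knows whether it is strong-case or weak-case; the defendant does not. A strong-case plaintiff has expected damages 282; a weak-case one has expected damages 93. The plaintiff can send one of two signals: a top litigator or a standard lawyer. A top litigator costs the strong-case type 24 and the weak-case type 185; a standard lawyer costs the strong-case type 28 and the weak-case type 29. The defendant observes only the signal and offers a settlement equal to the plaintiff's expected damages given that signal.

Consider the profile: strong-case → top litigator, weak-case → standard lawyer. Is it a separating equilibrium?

If types separate, top litigator earns payment 282 and standard lawyer earns 93.
Strong-case: top litigator gives 282 − 24 = 258; standard lawyer gives 93 − 28 = 65. No deviation. ✓
Weak-case: standard lawyer gives 93 − 29 = 64; top litigator gives 282 − 185 = 97. Would deviate. ✗

No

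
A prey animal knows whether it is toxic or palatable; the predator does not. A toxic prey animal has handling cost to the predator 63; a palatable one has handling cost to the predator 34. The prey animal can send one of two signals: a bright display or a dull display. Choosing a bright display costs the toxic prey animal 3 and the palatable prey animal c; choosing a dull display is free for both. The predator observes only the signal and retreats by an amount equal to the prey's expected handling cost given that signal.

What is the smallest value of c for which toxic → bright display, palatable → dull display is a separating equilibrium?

29

Under separation: bright display → toxic (pays 63); dull display → palatable (pays 34).
Toxic: 63 − 3 = 60 ≥ 34 − 0 = 34. Holds regardless of c. ✓
Palatable: 34 − 0 ≥ 63 − c, so c ≥ 63 − 34 = 29.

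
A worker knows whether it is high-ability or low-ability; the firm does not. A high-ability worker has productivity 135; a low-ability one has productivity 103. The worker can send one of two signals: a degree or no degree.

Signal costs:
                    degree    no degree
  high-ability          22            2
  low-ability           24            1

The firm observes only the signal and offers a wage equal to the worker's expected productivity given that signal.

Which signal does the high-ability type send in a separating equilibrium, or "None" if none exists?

None

Try high-ability → degree, low-ability → no degree:
  If types separate, degree earns payment 135 and no degree earns 103.
  High-ability: degree gives 135 − 22 = 113; no degree gives 103 − 2 = 101. No deviation. ✓
  Low-ability: no degree gives 103 − 1 = 102; degree gives 135 − 24 = 111. Would deviate. ✗
Try high-ability → no degree, low-ability → degree:
  If types separate, no degree earns payment 135 and degree earns 103.
  High-ability: no degree gives 135 − 2 = 133; degree gives 103 − 22 = 81. No deviation. ✓
  Low-ability: degree gives 103 − 24 = 79; no degree gives 135 − 1 = 134. Would deviate. ✗
Neither assignment is incentive-compatible.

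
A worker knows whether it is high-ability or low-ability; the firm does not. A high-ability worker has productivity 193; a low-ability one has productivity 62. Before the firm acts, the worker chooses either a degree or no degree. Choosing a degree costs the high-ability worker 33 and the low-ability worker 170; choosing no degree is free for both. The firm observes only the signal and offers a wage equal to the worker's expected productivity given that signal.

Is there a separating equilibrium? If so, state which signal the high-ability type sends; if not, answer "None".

degree

Try high-ability → degree, low-ability → no degree:
  Under separation the firm infers type exactly: degree → high-ability (pays 193), no degree → low-ability (pays 62).
  High-ability: degree gives 193 − 33 = 160; no degree gives 62 − 0 = 62. No deviation. ✓
  Low-ability: no degree gives 62 − 0 = 62; degree gives 193 − 170 = 23. No deviation. ✓
Both hold — the high-ability type sends degree.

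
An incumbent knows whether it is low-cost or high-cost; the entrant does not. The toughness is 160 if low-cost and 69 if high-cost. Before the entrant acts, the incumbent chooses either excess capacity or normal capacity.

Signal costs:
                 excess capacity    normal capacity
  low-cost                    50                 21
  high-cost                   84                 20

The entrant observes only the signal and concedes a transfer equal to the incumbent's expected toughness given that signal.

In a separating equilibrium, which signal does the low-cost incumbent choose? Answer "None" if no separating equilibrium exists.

Try low-cost → excess capacity, high-cost → normal capacity:
  Under separation the entrant infers type exactly: excess capacity → low-cost (pays 160), normal capacity → high-cost (pays 69).
  Low-cost: excess capacity gives 160 − 50 = 110; normal capacity gives 69 − 21 = 48. No deviation. ✓
  High-cost: normal capacity gives 69 − 20 = 49; excess capacity gives 160 − 84 = 76. Would deviate. ✗
Try low-cost → normal capacity, high-cost → excess capacity:
  Under separation the entrant infers type exactly: normal capacity → low-cost (pays 160), excess capacity → high-cost (pays 69).
  Low-cost: normal capacity gives 160 − 21 = 139; excess capacity gives 69 − 50 = 19. No deviation. ✓
  High-cost: excess capacity gives 69 − 84 = -15; normal capacity gives 160 − 20 = 140. Would deviate. ✗
Neither assignment is incentive-compatible.

None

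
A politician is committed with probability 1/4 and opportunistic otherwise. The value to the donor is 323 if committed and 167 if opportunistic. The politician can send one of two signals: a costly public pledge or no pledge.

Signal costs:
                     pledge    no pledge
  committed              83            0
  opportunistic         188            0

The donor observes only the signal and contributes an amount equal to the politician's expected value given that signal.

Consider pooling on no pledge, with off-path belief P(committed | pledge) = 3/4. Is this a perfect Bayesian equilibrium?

At the pooled signal (no pledge) the donor holds the prior 1/4 and pays 1/4·323 + 3/4·167 = 206. Off-path (pledge) belief 3/4 gives 3/4·323 + 1/4·167 = 284.
Committed: no pledge gives 206 − 0 = 206; pledge gives 284 − 83 = 201. Stays. ✓
Opportunistic: no pledge gives 206 − 0 = 206; pledge gives 284 − 188 = 96. Stays. ✓

Yes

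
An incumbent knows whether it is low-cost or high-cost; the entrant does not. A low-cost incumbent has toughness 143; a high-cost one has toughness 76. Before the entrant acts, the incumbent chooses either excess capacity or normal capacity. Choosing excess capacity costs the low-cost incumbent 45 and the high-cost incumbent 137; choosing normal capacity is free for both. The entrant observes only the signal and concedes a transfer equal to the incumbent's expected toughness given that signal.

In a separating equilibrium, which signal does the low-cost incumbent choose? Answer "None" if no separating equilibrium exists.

Try low-cost → excess capacity, high-cost → normal capacity:
  Under separation the entrant infers type exactly: excess capacity → low-cost (pays 143), normal capacity → high-cost (pays 76).
  Low-cost: excess capacity gives 143 − 45 = 98; normal capacity gives 76 − 0 = 76. No deviation. ✓
  High-cost: normal capacity gives 76 − 0 = 76; excess capacity gives 143 − 137 = 6. No deviation. ✓
Both hold — the low-cost type sends excess capacity.

excess capacity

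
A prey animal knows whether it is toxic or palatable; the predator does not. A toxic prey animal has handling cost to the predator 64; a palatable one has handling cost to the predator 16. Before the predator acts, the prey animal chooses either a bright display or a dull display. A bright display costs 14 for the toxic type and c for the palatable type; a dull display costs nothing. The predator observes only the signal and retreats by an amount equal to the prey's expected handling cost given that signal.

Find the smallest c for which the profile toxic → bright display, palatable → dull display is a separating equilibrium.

48

Under separation: bright display → toxic (pays 64); dull display → palatable (pays 16).
Toxic: 64 − 14 = 50 ≥ 16 − 0 = 16. Holds regardless of c. ✓
Palatable: 16 − 0 ≥ 64 − c, so c ≥ 64 − 16 = 48.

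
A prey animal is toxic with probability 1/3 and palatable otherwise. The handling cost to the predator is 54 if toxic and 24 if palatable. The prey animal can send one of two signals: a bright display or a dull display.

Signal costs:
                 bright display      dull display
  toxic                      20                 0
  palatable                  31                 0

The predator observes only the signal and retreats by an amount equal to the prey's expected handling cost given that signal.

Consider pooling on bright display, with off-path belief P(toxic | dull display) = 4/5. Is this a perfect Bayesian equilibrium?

On the equilibrium path (bright display) the predator holds the prior 1/3 and pays 1/3·54 + 2/3·24 = 34. Off-path (dull display) belief 4/5 gives 4/5·54 + 1/5·24 = 48.
Toxic: bright display gives 34 − 20 = 14; dull display gives 48 − 0 = 48. Deviates. ✗
Palatable: bright display gives 34 − 31 = 3; dull display gives 48 − 0 = 48. Deviates. ✗

No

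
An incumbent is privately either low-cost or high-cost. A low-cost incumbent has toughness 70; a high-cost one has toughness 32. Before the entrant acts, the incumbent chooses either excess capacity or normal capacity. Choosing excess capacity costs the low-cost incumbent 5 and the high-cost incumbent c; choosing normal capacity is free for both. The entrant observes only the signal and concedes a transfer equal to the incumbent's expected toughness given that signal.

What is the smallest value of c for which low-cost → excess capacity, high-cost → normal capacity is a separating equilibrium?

Under separation: excess capacity → low-cost (pays 70); normal capacity → high-cost (pays 32).
Low-cost: 70 − 5 = 65 ≥ 32 − 0 = 32. Holds regardless of c. ✓
High-cost: 32 − 0 ≥ 70 − c, so c ≥ 70 − 32 = 38.

38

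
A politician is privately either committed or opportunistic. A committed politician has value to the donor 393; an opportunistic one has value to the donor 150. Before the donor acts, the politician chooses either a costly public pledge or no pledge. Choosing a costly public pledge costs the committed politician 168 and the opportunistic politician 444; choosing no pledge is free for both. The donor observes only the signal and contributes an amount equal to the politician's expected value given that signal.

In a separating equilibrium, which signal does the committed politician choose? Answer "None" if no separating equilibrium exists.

Try committed → pledge, opportunistic → no pledge:
  If types separate, pledge earns payment 393 and no pledge earns 150.
  Committed: pledge gives 393 − 168 = 225; no pledge gives 150 − 0 = 150. No deviation. ✓
  Opportunistic: no pledge gives 150 − 0 = 150; pledge gives 393 − 444 = -51. No deviation. ✓
Both hold — the committed type sends pledge.

pledge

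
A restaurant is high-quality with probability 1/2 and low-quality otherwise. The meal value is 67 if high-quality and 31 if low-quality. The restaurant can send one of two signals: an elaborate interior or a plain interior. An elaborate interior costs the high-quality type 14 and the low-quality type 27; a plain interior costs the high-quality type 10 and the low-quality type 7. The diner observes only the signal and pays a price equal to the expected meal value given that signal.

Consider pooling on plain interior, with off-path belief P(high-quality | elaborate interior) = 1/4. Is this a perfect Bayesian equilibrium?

At the pooled signal (plain interior) the diner holds the prior 1/2 and pays 1/2·67 + 1/2·31 = 49. Off-path (elaborate interior) belief 1/4 gives 1/4·67 + 3/4·31 = 40.
High-quality: plain interior gives 49 − 10 = 39; elaborate interior gives 40 − 14 = 26. Stays. ✓
Low-quality: plain interior gives 49 − 7 = 42; elaborate interior gives 40 − 27 = 13. Stays. ✓

Yes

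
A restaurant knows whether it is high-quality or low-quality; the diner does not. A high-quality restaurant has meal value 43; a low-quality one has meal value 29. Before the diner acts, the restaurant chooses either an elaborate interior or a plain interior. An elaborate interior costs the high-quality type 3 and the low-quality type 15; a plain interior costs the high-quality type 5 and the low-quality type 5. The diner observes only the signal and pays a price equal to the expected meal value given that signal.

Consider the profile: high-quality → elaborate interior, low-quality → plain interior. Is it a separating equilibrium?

No

If types separate, elaborate interior earns payment 43 and plain interior earns 29.
High-quality: elaborate interior gives 43 − 3 = 40; plain interior gives 29 − 5 = 24. No deviation. ✓
Low-quality: plain interior gives 29 − 5 = 24; elaborate interior gives 43 − 15 = 28. Would deviate. ✗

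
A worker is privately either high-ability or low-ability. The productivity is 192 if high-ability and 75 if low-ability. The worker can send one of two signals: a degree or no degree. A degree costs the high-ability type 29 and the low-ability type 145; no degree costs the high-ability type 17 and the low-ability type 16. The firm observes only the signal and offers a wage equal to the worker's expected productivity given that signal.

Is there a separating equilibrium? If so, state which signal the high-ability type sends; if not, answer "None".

degree

Try high-ability → degree, low-ability → no degree:
  Under separation the firm infers type exactly: degree → high-ability (pays 192), no degree → low-ability (pays 75).
  High-ability: degree gives 192 − 29 = 163; no degree gives 75 − 17 = 58. No deviation. ✓
  Low-ability: no degree gives 75 − 16 = 59; degree gives 192 − 145 = 47. No deviation. ✓
Both hold — the high-ability type sends degree.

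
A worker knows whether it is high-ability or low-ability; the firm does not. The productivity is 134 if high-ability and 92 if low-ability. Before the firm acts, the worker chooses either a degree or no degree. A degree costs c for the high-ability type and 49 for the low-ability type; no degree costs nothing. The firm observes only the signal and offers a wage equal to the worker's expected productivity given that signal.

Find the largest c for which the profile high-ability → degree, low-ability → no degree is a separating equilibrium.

Under separation: degree → high-ability (pays 134); no degree → low-ability (pays 92).
Low-ability: 92 − 0 = 92 ≥ 134 − 49 = 85. Holds regardless of c. ✓
High-ability: 134 − c ≥ 92 − 0, so c ≤ 134 − 92 = 42.

42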